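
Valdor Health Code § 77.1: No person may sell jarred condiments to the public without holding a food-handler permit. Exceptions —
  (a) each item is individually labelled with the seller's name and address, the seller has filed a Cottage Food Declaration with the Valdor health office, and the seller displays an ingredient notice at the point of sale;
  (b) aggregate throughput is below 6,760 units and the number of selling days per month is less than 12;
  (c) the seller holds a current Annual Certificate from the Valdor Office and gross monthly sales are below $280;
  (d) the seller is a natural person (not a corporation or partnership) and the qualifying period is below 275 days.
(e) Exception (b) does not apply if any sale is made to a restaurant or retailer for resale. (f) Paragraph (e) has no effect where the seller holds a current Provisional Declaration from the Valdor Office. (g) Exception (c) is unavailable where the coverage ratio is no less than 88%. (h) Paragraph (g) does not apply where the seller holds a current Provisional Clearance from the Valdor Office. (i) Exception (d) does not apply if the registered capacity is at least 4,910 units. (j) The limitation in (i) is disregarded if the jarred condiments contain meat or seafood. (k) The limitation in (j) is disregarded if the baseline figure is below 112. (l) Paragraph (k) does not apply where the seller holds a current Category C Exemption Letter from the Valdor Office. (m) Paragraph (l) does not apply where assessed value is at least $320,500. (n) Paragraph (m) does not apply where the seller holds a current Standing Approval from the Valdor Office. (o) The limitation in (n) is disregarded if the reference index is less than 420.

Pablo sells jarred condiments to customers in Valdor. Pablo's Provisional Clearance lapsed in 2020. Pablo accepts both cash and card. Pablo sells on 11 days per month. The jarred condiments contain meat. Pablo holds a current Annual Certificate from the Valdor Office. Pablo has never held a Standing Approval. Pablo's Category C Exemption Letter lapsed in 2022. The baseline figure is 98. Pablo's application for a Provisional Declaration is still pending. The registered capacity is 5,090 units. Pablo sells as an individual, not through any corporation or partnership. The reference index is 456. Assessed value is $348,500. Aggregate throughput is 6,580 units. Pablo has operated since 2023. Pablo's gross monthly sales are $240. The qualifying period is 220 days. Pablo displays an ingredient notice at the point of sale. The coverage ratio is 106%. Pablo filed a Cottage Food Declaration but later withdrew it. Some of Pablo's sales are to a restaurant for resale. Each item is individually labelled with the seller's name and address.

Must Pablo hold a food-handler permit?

Yes — Pablo must hold a food-handler permit.

Exception (a) fails — the Cottage Food Declaration was withdrawn.
Exception (b)'s conditions are all satisfied: aggregate throughput is 6,580 units, below the 6,760 units limit; the number of selling days per month is 11, less than the 12 limit. But applying paragraphs (e)–(f): (e) is triggered — some sales are to a restaurant for resale. (f) does not operate here (the Provisional Declaration is not current), so (e) stands. Exception (b) does not apply.
Exception (c)'s conditions are all satisfied: a current Annual Certificate is held; gross monthly sales are $240, below the $280 limit. But: (g) operates against (c): the coverage ratio is 106%, meeting the 88% threshold. (h) is not triggered (there is no Provisional Clearance in force), so (g) stands. Exception (c) does not apply.
Exception (d): the seller is a natural person; the qualifying period is 220 days, below the 275 days limit — every condition holds. Turning to paragraphs (i)–(o): (i) is triggered — the registered capacity is 5,090 units, meeting the 4,910 units threshold. (j) operates (the jarred condiments contain meat), but is itself disapplied by (k): (k) operates against (j): the baseline figure is 98, below the 112 limit. (l) does not operate here (no current Category C Exemption Letter is held), so (k) stands. Exception (d) does not apply.
No exception applies. The general rule governs.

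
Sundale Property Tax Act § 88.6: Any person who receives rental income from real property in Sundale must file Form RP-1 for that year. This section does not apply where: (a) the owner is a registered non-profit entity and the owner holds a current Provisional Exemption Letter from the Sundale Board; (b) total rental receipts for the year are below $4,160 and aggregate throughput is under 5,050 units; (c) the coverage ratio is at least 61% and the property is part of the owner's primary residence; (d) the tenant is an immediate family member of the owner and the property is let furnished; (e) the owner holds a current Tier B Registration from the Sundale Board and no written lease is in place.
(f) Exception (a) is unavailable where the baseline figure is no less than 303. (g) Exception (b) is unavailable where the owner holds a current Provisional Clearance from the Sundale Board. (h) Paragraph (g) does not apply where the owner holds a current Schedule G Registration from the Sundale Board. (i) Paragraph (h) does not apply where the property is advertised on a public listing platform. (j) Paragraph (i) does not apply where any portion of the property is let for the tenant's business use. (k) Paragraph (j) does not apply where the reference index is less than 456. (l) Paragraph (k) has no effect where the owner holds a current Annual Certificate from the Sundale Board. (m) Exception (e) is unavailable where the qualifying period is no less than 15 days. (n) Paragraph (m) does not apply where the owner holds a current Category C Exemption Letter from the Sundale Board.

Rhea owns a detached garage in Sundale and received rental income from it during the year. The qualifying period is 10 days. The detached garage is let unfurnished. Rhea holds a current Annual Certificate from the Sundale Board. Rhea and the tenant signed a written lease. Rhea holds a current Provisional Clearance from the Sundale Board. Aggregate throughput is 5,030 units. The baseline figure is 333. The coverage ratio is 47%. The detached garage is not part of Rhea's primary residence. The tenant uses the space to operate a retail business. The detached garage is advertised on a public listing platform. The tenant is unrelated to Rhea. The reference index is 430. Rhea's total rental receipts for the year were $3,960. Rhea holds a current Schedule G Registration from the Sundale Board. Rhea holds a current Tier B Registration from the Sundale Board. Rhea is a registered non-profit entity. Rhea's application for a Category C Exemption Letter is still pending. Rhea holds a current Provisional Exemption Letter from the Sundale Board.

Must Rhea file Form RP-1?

Exception (a) is satisfied on its face — Rhea is a registered non-profit; a current Provisional Exemption Letter is held. Turning to paragraph (f): (f) operates against (a): the baseline figure is 333, meeting the 303 threshold. (a) is therefore removed.
Exception (b): total rental receipts for the year are $3,960, below the $4,160 limit; aggregate throughput is 5,030 units, under the 5,050 units limit — every condition holds. As to paragraphs (g)–(l): (g) operates (a current Provisional Clearance is held), but is itself disapplied by (h): (h) operates against (g): a current Schedule G Registration is held. (i) would limit (h) — the property is publicly advertised — but (j) sets (i) aside: (j) operates — the space is let for business use. (k) would limit (j) — the reference index is 430, less than the 456 limit — but (l) sets (k) aside: (l) operates — a current Annual Certificate is held. Exception (b) stands.
Exception (c) does not apply: the coverage ratio is 47%, short of 61%.
Exception (d) requires that the tenant is an immediate family member of the owner; but the tenant is unrelated to the owner, so (d) is unavailable.
Exception (e) fails — a written lease is in place.

No — exception (b) applies; Rhea is not required to file Form RP-1.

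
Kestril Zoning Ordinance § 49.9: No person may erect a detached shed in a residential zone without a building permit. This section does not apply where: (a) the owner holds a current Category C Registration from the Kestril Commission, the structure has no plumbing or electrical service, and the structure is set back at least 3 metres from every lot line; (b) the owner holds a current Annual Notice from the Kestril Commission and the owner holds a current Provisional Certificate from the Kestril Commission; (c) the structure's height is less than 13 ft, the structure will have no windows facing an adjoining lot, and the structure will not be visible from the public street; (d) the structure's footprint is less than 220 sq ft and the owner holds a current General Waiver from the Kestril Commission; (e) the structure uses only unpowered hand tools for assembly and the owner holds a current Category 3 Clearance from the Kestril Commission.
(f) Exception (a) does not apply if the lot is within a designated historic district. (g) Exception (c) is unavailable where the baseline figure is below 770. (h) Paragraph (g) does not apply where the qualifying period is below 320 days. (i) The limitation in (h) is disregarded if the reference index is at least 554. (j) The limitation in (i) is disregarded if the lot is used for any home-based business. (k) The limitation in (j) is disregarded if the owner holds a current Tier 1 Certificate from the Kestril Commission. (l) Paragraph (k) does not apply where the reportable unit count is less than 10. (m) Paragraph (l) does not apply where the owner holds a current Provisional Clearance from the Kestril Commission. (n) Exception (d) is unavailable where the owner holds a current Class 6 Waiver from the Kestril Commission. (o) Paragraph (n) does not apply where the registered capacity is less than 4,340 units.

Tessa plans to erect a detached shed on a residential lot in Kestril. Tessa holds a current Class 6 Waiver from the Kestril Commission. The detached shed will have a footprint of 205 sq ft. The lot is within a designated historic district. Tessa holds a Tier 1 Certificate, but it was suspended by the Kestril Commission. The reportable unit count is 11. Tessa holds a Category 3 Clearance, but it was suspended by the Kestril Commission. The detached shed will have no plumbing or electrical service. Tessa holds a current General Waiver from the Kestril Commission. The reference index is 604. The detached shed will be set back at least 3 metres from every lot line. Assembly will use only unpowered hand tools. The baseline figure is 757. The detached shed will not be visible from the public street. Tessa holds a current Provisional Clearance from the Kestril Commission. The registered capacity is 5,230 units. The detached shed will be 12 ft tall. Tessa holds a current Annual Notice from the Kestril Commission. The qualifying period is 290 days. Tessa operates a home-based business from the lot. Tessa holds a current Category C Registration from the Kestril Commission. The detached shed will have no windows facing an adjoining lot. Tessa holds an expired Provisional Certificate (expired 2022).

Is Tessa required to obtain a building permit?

No — exception (c) applies; Tessa does not need a building permit.

Exception (a) is satisfied on its face — a current Category C Registration is held; there is no plumbing or electrical service; the setback is at least 3 m on every side. But applying paragraph (f): (f) applies — the lot is in a historic district. Exception (a) does not apply.
Exception (b) fails — no current Provisional Certificate is held.
Exception (c): the structure's height is 12 ft, less than the 13 ft limit; no windows face an adjoining lot; the structure will not be visible from the street — every condition holds. As to paragraphs (g)–(m): (g) would limit (c) — the baseline figure is 757, below the 770 limit — but (h) sets (g) aside: (h) operates against (g): the qualifying period is 290 days, below the 320 days limit. (i) is triggered (the reference index is 604, meeting the 554 threshold), but is set aside by (j): (j) operates against (i): a home-based business operates on the lot. (k), which would lift (j), does not operate here — there is no Tier 1 Certificate in force. Exception (c) stands.
Exception (d)'s conditions are all satisfied: the structure's footprint is 205 sq ft, less than the 220 sq ft limit; a current General Waiver is held. But applying paragraphs (n)–(o): (n) operates against (d): a current Class 6 Waiver is held. (o), which would lift (n), is not triggered — the registered capacity is 5,230 units, not less than 4,340 units. So (d) is unavailable.
Exception (e) does not apply: no current Category 3 Clearance is held.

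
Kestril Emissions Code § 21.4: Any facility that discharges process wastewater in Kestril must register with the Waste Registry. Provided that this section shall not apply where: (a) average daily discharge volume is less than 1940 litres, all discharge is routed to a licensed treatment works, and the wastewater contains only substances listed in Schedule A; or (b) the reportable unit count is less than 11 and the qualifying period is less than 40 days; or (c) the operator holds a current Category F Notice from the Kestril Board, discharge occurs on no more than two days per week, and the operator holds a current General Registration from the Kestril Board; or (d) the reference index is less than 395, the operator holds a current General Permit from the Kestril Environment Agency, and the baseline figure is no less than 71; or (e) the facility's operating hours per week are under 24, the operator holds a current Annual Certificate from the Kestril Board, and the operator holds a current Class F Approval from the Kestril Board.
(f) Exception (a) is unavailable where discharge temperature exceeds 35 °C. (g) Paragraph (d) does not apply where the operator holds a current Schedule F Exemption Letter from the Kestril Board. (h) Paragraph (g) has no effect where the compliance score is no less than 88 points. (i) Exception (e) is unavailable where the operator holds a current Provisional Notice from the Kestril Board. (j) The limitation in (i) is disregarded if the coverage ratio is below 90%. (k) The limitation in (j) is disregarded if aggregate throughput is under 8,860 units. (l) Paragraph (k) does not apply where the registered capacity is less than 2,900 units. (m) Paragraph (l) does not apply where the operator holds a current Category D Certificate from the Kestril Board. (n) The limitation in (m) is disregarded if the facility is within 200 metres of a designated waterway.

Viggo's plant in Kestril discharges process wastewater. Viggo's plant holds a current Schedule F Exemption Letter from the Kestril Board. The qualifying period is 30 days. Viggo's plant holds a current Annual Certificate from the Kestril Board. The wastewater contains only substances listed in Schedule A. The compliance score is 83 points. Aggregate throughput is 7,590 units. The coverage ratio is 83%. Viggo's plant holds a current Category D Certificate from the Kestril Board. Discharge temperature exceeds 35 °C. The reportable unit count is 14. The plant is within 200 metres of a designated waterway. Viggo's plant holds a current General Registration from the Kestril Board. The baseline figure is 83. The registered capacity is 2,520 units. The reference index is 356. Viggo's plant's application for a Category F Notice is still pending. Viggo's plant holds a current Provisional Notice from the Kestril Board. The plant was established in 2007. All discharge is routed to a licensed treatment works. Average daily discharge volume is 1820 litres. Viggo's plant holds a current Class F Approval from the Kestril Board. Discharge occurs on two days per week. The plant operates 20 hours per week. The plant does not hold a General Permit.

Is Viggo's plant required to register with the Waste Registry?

No — exception (e) applies; Viggo's plant is not required to register with the Waste Registry.

Exception (a) is satisfied on its face — average daily discharge volume is 1820 litres, less than the 1940 litres limit; discharge is routed to a licensed treatment works; the wastewater is Schedule-A-only. Turning to paragraph (f): (f) operates against (a): discharge temperature exceeds 35 °C. (a) is therefore removed.
Exception (b) fails — the reportable unit count is 14, not less than 11.
Exception (c) does not apply: there is no Category F Notice in force.
Exception (d) requires that the operator holds a current General Permit from the Kestril Environment Agency; but no General Permit is held, so (d) is unavailable.
All of (e)'s requirements are met (the facility's operating hours per week are 20, under the 24 limit; a current Annual Certificate is held; a current Class F Approval is held). Considering the limiting provisions: (i) operates (a current Provisional Notice is held), but is displaced by (j): (j) operates against (i): the coverage ratio is 83%, below the 90% limit. (k) is triggered (aggregate throughput is 7,590 units, under the 8,860 units limit), but is itself disapplied by (l): (l) is triggered — the registered capacity is 2,520 units, less than the 2,900 units limit. (m) would limit (l) — a current Category D Certificate is held — but (n) sets (m) aside: (n) operates against (m): the plant is within 200 m of a designated waterway. So (e) applies.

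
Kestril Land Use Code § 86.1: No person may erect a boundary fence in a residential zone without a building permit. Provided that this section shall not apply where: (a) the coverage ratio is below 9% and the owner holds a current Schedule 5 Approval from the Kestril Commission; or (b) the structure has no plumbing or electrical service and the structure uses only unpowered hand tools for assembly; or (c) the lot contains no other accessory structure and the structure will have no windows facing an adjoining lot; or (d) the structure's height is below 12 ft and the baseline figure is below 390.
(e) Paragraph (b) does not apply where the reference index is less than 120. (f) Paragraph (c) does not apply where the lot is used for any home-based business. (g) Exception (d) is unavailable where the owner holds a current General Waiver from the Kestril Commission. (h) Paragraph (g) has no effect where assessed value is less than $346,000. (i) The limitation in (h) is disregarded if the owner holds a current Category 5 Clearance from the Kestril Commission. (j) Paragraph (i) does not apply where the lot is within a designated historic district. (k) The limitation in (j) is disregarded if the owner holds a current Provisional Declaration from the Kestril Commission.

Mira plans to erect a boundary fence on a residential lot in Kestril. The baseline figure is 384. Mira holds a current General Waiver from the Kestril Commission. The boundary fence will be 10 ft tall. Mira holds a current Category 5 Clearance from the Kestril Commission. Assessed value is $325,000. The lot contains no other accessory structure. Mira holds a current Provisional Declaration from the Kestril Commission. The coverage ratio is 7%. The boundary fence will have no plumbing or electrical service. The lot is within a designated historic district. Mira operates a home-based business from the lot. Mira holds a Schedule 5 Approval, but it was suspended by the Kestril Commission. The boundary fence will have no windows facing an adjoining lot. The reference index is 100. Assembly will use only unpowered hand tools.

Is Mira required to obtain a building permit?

Yes — Mira must obtain a building permit.

Exception (a) fails — no current Schedule 5 Approval is held.
All of (b)'s requirements are met (there is no plumbing or electrical service; assembly uses only hand tools). However, paragraph (e) must be considered: (e) operates against (b): the reference index is 100, less than the 120 limit. So (b) is unavailable.
Exception (c): the lot has no other accessory structure; no windows face an adjoining lot — every condition holds. However, paragraph (f) must be considered: (f) operates against (c): a home-based business operates on the lot. (c) is therefore removed.
Exception (d) is satisfied on its face — the structure's height is 10 ft, below the 12 ft limit; the baseline figure is 384, below the 390 limit. But: (g) applies — a current General Waiver is held. (h) is engaged (assessed value is $325,000, less than the $346,000 limit), but is itself disapplied by (i): (i) operates against (h): a current Category 5 Clearance is held. (j) applies (the lot is in a historic district), but is itself disapplied by (k): (k) is triggered — a current Provisional Declaration is held. Exception (d) does not apply.
No exception displaces § 86.1.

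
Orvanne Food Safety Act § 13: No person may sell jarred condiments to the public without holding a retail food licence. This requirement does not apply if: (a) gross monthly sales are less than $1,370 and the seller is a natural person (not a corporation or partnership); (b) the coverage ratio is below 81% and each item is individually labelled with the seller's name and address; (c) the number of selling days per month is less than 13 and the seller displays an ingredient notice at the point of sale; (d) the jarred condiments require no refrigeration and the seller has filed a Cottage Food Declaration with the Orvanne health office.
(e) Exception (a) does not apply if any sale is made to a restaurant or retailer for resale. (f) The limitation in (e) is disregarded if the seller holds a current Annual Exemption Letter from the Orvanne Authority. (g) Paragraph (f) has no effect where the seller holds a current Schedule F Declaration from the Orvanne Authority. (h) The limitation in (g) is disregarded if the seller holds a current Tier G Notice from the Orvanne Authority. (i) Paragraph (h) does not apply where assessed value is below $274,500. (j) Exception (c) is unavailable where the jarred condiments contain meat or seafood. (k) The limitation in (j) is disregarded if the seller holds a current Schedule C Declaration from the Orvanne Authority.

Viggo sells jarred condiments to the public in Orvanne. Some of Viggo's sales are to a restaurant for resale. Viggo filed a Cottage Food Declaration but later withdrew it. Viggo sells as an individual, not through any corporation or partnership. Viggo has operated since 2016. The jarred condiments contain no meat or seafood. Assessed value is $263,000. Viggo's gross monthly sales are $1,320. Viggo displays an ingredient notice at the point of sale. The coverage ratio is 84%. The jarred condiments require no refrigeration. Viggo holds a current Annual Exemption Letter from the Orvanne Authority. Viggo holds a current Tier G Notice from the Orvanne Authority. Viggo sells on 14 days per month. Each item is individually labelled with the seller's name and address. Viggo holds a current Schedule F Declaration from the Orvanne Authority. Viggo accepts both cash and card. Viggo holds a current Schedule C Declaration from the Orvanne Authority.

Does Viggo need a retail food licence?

Yes — Viggo must hold a retail food licence.

All of (a)'s requirements are met (gross monthly sales are $1,320, less than the $1,370 limit; the seller is a natural person). Turning to paragraphs (e)–(i): (e) operates against (a): some sales are to a restaurant for resale. (f) would limit (e) — a current Annual Exemption Letter is held — but (g) sets (f) aside: (g) is triggered — a current Schedule F Declaration is held. (h) would limit (g) — a current Tier G Notice is held — but (i) sets (h) aside: (i) operates — assessed value is $263,000, below the $274,500 limit. Exception (a) does not apply.
Exception (b) fails — the coverage ratio is 84%, not below 81%.
Exception (c) does not apply: the number of selling days per month is 14, not less than 13.
Exception (d) does not apply: the Cottage Food Declaration was withdrawn.
None of the exceptions is available; § 13 applies in full.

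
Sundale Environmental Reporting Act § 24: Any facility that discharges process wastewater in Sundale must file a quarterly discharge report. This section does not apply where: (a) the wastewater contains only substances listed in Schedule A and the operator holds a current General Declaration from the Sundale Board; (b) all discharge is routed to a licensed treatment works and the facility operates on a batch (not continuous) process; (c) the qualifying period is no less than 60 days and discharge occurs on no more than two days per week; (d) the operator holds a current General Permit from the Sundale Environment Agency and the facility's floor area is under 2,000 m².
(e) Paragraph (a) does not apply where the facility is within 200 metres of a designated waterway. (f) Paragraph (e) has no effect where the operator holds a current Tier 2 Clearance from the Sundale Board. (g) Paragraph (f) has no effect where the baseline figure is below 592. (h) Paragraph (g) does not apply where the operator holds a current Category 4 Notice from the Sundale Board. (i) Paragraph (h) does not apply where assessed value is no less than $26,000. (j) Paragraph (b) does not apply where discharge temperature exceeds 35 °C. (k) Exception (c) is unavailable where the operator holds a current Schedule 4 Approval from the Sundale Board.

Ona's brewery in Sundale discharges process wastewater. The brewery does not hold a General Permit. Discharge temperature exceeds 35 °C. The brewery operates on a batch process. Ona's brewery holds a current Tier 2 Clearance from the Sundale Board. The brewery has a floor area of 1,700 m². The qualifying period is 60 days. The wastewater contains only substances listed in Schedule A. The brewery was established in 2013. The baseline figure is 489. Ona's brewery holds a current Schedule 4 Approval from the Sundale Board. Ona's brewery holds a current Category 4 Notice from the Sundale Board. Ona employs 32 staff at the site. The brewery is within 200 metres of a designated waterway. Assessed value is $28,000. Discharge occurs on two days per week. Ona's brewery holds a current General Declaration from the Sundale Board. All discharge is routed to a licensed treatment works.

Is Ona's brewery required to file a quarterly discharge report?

All of (a)'s requirements are met (the wastewater is Schedule-A-only; a current General Declaration is held). But applying paragraphs (e)–(i): (e) operates against (a): the brewery is within 200 m of a designated waterway. (f) operates (a current Tier 2 Clearance is held), but yields to (g): (g) is engaged — the baseline figure is 489, below the 592 limit. (h) would limit (g) — a current Category 4 Notice is held — but (i) sets (h) aside: (i) applies — assessed value is $28,000, meeting the $26,000 threshold. Exception (a) does not apply.
Exception (b) is satisfied on its face — discharge is routed to a licensed treatment works; the facility operates on a batch process. But applying paragraph (j): (j) operates — discharge temperature exceeds 35 °C. So (b) is unavailable.
Exception (c)'s conditions are all satisfied: the qualifying period is 60 days, meeting the 60 days threshold; discharge occurs on no more than two days per week. However, paragraph (k) must be considered: (k) operates against (c): a current Schedule 4 Approval is held. Exception (c) does not apply.
Exception (d) does not apply: no General Permit is held.
Every exception is unavailable, so the rule governs.

Yes — Ona's brewery must file a quarterly discharge report.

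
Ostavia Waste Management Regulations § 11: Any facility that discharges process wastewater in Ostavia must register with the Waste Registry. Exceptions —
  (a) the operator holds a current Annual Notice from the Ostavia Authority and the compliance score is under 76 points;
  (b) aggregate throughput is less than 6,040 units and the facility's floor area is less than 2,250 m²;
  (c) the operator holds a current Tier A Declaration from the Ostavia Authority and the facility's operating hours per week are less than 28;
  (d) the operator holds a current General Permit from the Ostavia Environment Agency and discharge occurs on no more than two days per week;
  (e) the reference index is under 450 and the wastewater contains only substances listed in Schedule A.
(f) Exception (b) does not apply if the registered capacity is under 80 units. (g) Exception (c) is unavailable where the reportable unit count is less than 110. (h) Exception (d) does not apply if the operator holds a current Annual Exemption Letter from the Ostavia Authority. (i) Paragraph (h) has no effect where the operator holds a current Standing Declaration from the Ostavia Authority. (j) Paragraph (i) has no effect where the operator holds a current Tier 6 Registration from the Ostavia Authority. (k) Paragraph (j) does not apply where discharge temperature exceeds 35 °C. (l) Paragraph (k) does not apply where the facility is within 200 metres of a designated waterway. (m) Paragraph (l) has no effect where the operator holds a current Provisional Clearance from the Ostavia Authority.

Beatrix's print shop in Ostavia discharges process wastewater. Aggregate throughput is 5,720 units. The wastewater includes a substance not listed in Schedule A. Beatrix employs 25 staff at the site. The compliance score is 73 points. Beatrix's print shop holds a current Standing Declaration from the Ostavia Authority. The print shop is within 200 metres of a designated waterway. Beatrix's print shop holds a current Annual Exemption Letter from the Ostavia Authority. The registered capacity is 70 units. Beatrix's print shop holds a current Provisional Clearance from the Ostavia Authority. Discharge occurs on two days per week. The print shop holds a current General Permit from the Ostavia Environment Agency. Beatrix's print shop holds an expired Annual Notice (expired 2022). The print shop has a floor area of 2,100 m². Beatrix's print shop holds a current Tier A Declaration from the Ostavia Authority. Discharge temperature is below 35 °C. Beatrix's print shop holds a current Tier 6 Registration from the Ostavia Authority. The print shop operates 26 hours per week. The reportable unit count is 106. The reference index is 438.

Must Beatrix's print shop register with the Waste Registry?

Yes — Beatrix's print shop must register with the Waste Registry.

Exception (a) does not apply: no current Annual Notice is held.
Exception (b): aggregate throughput is 5,720 units, less than the 6,040 units limit; the facility's floor area is 2,100 m², less than the 2,250 m² limit — every condition holds. However, paragraph (f) must be considered: (f) operates against (b): the registered capacity is 70 units, under the 80 units limit. So (b) is unavailable.
All of (c)'s requirements are met (a current Tier A Declaration is held; the facility's operating hours per week are 26, less than the 28 limit). Turning to paragraph (g): (g) is triggered — the reportable unit count is 106, less than the 110 limit. (c) is therefore removed.
Exception (d) is satisfied on its face — a current General Permit is held; discharge occurs on no more than two days per week. But: (h) is engaged — a current Annual Exemption Letter is held. (i) is triggered (a current Standing Declaration is held), but is overridden by (j): (j) operates against (i): a current Tier 6 Registration is held. (k) does not operate here (discharge temperature is below 35 °C), so (j) stands. Exception (d) does not apply.
Exception (e) requires that the wastewater contains only substances listed in Schedule A; but the wastewater includes a non-Schedule-A substance, so (e) is unavailable.
Every exception is unavailable, so the rule governs.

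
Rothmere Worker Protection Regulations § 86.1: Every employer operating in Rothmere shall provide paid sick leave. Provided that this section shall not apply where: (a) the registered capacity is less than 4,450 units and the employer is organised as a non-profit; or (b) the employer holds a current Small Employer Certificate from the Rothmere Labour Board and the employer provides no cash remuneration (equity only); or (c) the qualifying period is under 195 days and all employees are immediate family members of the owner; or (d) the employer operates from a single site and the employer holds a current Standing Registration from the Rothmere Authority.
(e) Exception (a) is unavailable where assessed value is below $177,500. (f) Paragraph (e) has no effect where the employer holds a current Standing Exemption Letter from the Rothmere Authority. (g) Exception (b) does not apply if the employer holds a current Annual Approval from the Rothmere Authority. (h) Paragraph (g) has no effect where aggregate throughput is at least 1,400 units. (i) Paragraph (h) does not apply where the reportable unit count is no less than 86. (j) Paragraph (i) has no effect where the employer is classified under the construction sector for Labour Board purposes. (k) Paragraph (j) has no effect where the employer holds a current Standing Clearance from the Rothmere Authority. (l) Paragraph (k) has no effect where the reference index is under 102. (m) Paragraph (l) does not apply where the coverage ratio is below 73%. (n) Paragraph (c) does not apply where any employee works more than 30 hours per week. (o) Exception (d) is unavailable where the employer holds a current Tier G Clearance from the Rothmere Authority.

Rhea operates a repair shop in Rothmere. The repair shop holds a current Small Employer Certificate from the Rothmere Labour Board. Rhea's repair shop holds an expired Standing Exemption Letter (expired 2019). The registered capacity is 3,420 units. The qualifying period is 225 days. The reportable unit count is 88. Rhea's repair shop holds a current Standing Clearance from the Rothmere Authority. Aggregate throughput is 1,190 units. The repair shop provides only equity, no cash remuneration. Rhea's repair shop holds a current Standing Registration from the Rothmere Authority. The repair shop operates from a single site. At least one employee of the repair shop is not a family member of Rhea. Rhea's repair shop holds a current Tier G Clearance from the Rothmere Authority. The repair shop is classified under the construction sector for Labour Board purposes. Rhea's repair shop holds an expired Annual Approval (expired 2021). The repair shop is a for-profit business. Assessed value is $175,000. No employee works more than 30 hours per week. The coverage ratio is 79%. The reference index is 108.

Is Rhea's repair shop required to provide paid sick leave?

No — exception (b) applies; Rhea's repair shop is not required to provide paid sick leave.

Exception (a) fails — the employer is for-profit.
Exception (b): a current Small Employer Certificate is held; remuneration is equity-only — every condition holds. Under paragraphs (g)–(m): (g) is not engaged — no current Annual Approval is held. Exception (b) stands.
Exception (c) does not apply: the qualifying period is 225 days, not under 195 days.
All of (d)'s requirements are met (the employer operates from a single site; a current Standing Registration is held). However, paragraph (o) must be considered: (o) is triggered — a current Tier G Clearance is held. Exception (d) does not apply.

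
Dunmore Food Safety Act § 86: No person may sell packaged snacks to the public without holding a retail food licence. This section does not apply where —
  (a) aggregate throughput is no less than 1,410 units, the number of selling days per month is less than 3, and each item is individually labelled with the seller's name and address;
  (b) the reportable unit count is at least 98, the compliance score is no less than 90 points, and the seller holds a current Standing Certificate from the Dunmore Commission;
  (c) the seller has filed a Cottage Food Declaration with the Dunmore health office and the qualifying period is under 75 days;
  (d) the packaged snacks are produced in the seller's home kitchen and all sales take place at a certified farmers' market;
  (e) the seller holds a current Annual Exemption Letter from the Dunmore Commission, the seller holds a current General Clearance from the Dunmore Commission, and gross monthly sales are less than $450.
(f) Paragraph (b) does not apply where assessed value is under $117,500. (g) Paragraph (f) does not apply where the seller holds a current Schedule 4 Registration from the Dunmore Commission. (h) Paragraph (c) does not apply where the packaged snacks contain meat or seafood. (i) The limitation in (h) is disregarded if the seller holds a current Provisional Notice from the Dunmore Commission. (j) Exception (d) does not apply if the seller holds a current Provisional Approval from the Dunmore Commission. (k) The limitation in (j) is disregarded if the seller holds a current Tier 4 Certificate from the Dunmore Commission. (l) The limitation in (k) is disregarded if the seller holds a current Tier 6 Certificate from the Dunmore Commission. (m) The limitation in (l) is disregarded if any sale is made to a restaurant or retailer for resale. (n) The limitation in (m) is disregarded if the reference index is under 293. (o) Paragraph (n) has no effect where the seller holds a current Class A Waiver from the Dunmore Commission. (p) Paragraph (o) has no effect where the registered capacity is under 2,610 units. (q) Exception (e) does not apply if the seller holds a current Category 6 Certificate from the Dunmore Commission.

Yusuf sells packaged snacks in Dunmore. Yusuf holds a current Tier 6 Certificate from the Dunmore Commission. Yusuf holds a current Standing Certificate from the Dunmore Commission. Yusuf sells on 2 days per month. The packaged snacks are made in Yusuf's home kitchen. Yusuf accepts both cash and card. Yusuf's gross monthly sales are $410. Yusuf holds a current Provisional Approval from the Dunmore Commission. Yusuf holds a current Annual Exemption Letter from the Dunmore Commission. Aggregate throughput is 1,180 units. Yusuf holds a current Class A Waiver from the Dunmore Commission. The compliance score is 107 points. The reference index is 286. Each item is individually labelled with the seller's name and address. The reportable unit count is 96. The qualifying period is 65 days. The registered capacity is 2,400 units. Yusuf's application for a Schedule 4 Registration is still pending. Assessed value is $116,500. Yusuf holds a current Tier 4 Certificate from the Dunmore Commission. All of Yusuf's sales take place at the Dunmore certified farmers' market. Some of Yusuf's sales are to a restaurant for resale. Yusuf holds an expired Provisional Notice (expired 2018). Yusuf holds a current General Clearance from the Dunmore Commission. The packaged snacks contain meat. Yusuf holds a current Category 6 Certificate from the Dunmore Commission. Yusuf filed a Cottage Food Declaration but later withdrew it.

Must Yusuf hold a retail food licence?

Exception (a) fails — aggregate throughput is 1,180 units, short of 1,410 units.
Exception (b) requires that the reportable unit count is at least 98; but the reportable unit count is 96, short of 98, so (b) is unavailable.
Exception (c) requires that the seller has filed a Cottage Food Declaration with the Dunmore health office; but the Cottage Food Declaration was withdrawn, so (c) is unavailable.
Exception (d): the packaged snacks are home-kitchen produced; all sales are at a certified farmers' market — every condition holds. But: (j) operates — a current Provisional Approval is held. (k) would limit (j) — a current Tier 4 Certificate is held — but (l) sets (k) aside: (l) applies — a current Tier 6 Certificate is held. (m) would limit (l) — some sales are to a restaurant for resale — but (n) sets (m) aside: (n) is triggered — the reference index is 286, under the 293 limit. (o) would limit (n) — a current Class A Waiver is held — but (p) sets (o) aside: (p) is engaged — the registered capacity is 2,400 units, under the 2,610 units limit. So (d) is unavailable.
Exception (e)'s conditions are all satisfied: a current Annual Exemption Letter is held; a current General Clearance is held; gross monthly sales are $410, less than the $450 limit. However, paragraph (q) must be considered: (q) applies — a current Category 6 Certificate is held. (e) is therefore removed.
None of the exceptions is available; § 86 applies in full.

Yes — Yusuf must hold a retail food licence.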